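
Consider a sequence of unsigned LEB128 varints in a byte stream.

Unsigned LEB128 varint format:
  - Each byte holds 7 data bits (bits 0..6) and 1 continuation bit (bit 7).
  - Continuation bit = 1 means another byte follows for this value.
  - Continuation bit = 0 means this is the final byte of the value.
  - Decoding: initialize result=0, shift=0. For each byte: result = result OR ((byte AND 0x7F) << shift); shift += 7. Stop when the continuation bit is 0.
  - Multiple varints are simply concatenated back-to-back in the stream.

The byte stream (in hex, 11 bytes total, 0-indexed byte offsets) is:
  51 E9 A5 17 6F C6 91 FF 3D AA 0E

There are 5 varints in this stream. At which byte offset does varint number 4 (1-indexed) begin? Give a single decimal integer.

  byte[0]=0x51 cont=0 payload=0x51=81: acc |= 81<<0 -> acc=81 shift=7 [end]
Varint 1: bytes[0:1] = 51 -> value 81 (1 byte(s))
  byte[1]=0xE9 cont=1 payload=0x69=105: acc |= 105<<0 -> acc=105 shift=7
  byte[2]=0xA5 cont=1 payload=0x25=37: acc |= 37<<7 -> acc=4841 shift=14
  byte[3]=0x17 cont=0 payload=0x17=23: acc |= 23<<14 -> acc=381673 shift=21 [end]
Varint 2: bytes[1:4] = E9 A5 17 -> value 381673 (3 byte(s))
  byte[4]=0x6F cont=0 payload=0x6F=111: acc |= 111<<0 -> acc=111 shift=7 [end]
Varint 3: bytes[4:5] = 6F -> value 111 (1 byte(s))
  byte[5]=0xC6 cont=1 payload=0x46=70: acc |= 70<<0 -> acc=70 shift=7
  byte[6]=0x91 cont=1 payload=0x11=17: acc |= 17<<7 -> acc=2246 shift=14
  byte[7]=0xFF cont=1 payload=0x7F=127: acc |= 127<<14 -> acc=2083014 shift=21
  byte[8]=0x3D cont=0 payload=0x3D=61: acc |= 61<<21 -> acc=130009286 shift=28 [end]
Varint 4: bytes[5:9] = C6 91 FF 3D -> value 130009286 (4 byte(s))
  byte[9]=0xAA cont=1 payload=0x2A=42: acc |= 42<<0 -> acc=42 shift=7
  byte[10]=0x0E cont=0 payload=0x0E=14: acc |= 14<<7 -> acc=1834 shift=14 [end]
Varint 5: bytes[9:11] = AA 0E -> value 1834 (2 byte(s))

Answer: 5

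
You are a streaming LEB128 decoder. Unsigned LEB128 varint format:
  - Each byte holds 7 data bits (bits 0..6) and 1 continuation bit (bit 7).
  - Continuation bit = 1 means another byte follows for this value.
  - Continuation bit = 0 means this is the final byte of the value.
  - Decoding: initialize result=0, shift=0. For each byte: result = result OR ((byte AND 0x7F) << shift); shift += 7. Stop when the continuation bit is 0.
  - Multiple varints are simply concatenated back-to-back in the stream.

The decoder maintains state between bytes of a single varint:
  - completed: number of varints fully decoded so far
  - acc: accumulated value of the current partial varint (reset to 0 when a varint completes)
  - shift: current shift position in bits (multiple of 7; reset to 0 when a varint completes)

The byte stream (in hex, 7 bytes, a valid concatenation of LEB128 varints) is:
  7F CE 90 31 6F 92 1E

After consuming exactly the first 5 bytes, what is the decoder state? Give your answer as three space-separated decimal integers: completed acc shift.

byte[0]=0x7F cont=0 payload=0x7F: varint #1 complete (value=127); reset -> completed=1 acc=0 shift=0
byte[1]=0xCE cont=1 payload=0x4E: acc |= 78<<0 -> completed=1 acc=78 shift=7
byte[2]=0x90 cont=1 payload=0x10: acc |= 16<<7 -> completed=1 acc=2126 shift=14
byte[3]=0x31 cont=0 payload=0x31: varint #2 complete (value=804942); reset -> completed=2 acc=0 shift=0
byte[4]=0x6F cont=0 payload=0x6F: varint #3 complete (value=111); reset -> completed=3 acc=0 shift=0

Answer: 3 0 0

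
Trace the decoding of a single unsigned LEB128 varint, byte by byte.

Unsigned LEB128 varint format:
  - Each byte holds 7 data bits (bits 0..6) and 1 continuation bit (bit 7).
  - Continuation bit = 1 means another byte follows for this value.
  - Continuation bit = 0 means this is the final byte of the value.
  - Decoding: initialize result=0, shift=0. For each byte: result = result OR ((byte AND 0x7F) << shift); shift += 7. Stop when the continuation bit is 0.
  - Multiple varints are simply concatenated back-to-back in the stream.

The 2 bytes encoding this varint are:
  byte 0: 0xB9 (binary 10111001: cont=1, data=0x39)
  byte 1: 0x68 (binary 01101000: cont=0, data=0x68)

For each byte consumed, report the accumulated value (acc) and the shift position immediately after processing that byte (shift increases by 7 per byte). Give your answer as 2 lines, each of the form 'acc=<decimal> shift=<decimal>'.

Answer: acc=57 shift=7
acc=13369 shift=14

Derivation:
byte 0=0xB9: payload=0x39=57, contrib = 57<<0 = 57; acc -> 57, shift -> 7
byte 1=0x68: payload=0x68=104, contrib = 104<<7 = 13312; acc -> 13369, shift -> 14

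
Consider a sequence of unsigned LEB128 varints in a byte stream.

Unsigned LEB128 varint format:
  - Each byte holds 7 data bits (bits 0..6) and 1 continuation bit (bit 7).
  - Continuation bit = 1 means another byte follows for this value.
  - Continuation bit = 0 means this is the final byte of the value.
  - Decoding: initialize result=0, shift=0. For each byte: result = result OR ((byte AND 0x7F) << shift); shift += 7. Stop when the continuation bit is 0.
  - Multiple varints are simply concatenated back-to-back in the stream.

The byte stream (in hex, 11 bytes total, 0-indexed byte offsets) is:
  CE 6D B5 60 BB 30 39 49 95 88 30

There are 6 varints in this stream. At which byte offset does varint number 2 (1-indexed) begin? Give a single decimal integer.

Answer: 2

Derivation:
  byte[0]=0xCE cont=1 payload=0x4E=78: acc |= 78<<0 -> acc=78 shift=7
  byte[1]=0x6D cont=0 payload=0x6D=109: acc |= 109<<7 -> acc=14030 shift=14 [end]
Varint 1: bytes[0:2] = CE 6D -> value 14030 (2 byte(s))
  byte[2]=0xB5 cont=1 payload=0x35=53: acc |= 53<<0 -> acc=53 shift=7
  byte[3]=0x60 cont=0 payload=0x60=96: acc |= 96<<7 -> acc=12341 shift=14 [end]
Varint 2: bytes[2:4] = B5 60 -> value 12341 (2 byte(s))
  byte[4]=0xBB cont=1 payload=0x3B=59: acc |= 59<<0 -> acc=59 shift=7
  byte[5]=0x30 cont=0 payload=0x30=48: acc |= 48<<7 -> acc=6203 shift=14 [end]
Varint 3: bytes[4:6] = BB 30 -> value 6203 (2 byte(s))
  byte[6]=0x39 cont=0 payload=0x39=57: acc |= 57<<0 -> acc=57 shift=7 [end]
Varint 4: bytes[6:7] = 39 -> value 57 (1 byte(s))
  byte[7]=0x49 cont=0 payload=0x49=73: acc |= 73<<0 -> acc=73 shift=7 [end]
Varint 5: bytes[7:8] = 49 -> value 73 (1 byte(s))
  byte[8]=0x95 cont=1 payload=0x15=21: acc |= 21<<0 -> acc=21 shift=7
  byte[9]=0x88 cont=1 payload=0x08=8: acc |= 8<<7 -> acc=1045 shift=14
  byte[10]=0x30 cont=0 payload=0x30=48: acc |= 48<<14 -> acc=787477 shift=21 [end]
Varint 6: bytes[8:11] = 95 88 30 -> value 787477 (3 byte(s))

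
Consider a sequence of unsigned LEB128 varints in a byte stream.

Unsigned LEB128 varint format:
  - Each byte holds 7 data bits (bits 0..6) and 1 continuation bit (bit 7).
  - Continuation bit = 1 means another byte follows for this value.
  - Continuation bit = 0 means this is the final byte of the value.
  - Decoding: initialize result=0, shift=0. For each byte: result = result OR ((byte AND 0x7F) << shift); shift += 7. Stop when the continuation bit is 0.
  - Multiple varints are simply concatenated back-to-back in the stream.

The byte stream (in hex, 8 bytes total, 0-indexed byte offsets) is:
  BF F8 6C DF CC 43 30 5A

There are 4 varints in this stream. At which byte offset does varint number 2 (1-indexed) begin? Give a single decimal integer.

Answer: 3

Derivation:
  byte[0]=0xBF cont=1 payload=0x3F=63: acc |= 63<<0 -> acc=63 shift=7
  byte[1]=0xF8 cont=1 payload=0x78=120: acc |= 120<<7 -> acc=15423 shift=14
  byte[2]=0x6C cont=0 payload=0x6C=108: acc |= 108<<14 -> acc=1784895 shift=21 [end]
Varint 1: bytes[0:3] = BF F8 6C -> value 1784895 (3 byte(s))
  byte[3]=0xDF cont=1 payload=0x5F=95: acc |= 95<<0 -> acc=95 shift=7
  byte[4]=0xCC cont=1 payload=0x4C=76: acc |= 76<<7 -> acc=9823 shift=14
  byte[5]=0x43 cont=0 payload=0x43=67: acc |= 67<<14 -> acc=1107551 shift=21 [end]
Varint 2: bytes[3:6] = DF CC 43 -> value 1107551 (3 byte(s))
  byte[6]=0x30 cont=0 payload=0x30=48: acc |= 48<<0 -> acc=48 shift=7 [end]
Varint 3: bytes[6:7] = 30 -> value 48 (1 byte(s))
  byte[7]=0x5A cont=0 payload=0x5A=90: acc |= 90<<0 -> acc=90 shift=7 [end]
Varint 4: bytes[7:8] = 5A -> value 90 (1 byte(s))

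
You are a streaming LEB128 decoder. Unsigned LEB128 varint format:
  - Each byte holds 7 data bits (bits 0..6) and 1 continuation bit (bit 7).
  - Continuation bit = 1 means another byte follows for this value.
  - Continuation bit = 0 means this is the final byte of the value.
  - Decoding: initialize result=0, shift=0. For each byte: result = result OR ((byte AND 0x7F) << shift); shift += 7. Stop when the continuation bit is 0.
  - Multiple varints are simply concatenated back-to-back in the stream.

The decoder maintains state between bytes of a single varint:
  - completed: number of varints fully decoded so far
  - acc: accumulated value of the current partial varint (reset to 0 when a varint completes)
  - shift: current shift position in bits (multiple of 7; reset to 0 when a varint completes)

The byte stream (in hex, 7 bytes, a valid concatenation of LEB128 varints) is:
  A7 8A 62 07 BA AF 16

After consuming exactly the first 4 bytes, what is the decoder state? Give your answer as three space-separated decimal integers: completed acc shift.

Answer: 2 0 0

Derivation:
byte[0]=0xA7 cont=1 payload=0x27: acc |= 39<<0 -> completed=0 acc=39 shift=7
byte[1]=0x8A cont=1 payload=0x0A: acc |= 10<<7 -> completed=0 acc=1319 shift=14
byte[2]=0x62 cont=0 payload=0x62: varint #1 complete (value=1606951); reset -> completed=1 acc=0 shift=0
byte[3]=0x07 cont=0 payload=0x07: varint #2 complete (value=7); reset -> completed=2 acc=0 shift=0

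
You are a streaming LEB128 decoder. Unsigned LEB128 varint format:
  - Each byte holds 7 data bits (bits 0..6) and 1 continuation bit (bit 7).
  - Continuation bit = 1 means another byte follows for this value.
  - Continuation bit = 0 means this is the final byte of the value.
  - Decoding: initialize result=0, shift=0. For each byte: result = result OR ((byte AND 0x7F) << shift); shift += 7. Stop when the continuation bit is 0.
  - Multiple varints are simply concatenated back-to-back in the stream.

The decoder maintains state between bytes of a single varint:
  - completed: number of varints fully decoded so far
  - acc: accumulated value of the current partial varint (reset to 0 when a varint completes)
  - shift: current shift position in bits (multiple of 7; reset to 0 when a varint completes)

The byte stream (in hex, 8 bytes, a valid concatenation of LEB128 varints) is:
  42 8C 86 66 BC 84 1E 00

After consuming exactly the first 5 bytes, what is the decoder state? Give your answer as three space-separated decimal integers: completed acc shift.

byte[0]=0x42 cont=0 payload=0x42: varint #1 complete (value=66); reset -> completed=1 acc=0 shift=0
byte[1]=0x8C cont=1 payload=0x0C: acc |= 12<<0 -> completed=1 acc=12 shift=7
byte[2]=0x86 cont=1 payload=0x06: acc |= 6<<7 -> completed=1 acc=780 shift=14
byte[3]=0x66 cont=0 payload=0x66: varint #2 complete (value=1671948); reset -> completed=2 acc=0 shift=0
byte[4]=0xBC cont=1 payload=0x3C: acc |= 60<<0 -> completed=2 acc=60 shift=7

Answer: 2 60 7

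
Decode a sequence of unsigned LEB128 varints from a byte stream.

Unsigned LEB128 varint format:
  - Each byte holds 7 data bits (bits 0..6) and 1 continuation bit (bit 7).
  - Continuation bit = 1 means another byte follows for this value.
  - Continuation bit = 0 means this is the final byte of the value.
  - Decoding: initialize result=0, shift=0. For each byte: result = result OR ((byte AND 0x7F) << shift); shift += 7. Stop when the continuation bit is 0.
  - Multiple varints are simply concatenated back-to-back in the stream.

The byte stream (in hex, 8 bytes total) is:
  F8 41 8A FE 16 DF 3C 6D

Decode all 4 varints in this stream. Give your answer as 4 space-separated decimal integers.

Answer: 8440 376586 7775 109

Derivation:
  byte[0]=0xF8 cont=1 payload=0x78=120: acc |= 120<<0 -> acc=120 shift=7
  byte[1]=0x41 cont=0 payload=0x41=65: acc |= 65<<7 -> acc=8440 shift=14 [end]
Varint 1: bytes[0:2] = F8 41 -> value 8440 (2 byte(s))
  byte[2]=0x8A cont=1 payload=0x0A=10: acc |= 10<<0 -> acc=10 shift=7
  byte[3]=0xFE cont=1 payload=0x7E=126: acc |= 126<<7 -> acc=16138 shift=14
  byte[4]=0x16 cont=0 payload=0x16=22: acc |= 22<<14 -> acc=376586 shift=21 [end]
Varint 2: bytes[2:5] = 8A FE 16 -> value 376586 (3 byte(s))
  byte[5]=0xDF cont=1 payload=0x5F=95: acc |= 95<<0 -> acc=95 shift=7
  byte[6]=0x3C cont=0 payload=0x3C=60: acc |= 60<<7 -> acc=7775 shift=14 [end]
Varint 3: bytes[5:7] = DF 3C -> value 7775 (2 byte(s))
  byte[7]=0x6D cont=0 payload=0x6D=109: acc |= 109<<0 -> acc=109 shift=7 [end]
Varint 4: bytes[7:8] = 6D -> value 109 (1 byte(s))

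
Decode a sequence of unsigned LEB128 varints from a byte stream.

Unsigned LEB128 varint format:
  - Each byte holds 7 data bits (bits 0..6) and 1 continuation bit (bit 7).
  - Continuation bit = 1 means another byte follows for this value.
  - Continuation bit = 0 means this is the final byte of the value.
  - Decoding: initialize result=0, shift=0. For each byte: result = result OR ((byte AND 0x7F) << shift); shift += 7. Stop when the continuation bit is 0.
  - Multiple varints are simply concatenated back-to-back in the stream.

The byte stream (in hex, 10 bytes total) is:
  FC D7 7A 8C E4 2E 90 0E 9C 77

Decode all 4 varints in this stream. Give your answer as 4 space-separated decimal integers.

  byte[0]=0xFC cont=1 payload=0x7C=124: acc |= 124<<0 -> acc=124 shift=7
  byte[1]=0xD7 cont=1 payload=0x57=87: acc |= 87<<7 -> acc=11260 shift=14
  byte[2]=0x7A cont=0 payload=0x7A=122: acc |= 122<<14 -> acc=2010108 shift=21 [end]
Varint 1: bytes[0:3] = FC D7 7A -> value 2010108 (3 byte(s))
  byte[3]=0x8C cont=1 payload=0x0C=12: acc |= 12<<0 -> acc=12 shift=7
  byte[4]=0xE4 cont=1 payload=0x64=100: acc |= 100<<7 -> acc=12812 shift=14
  byte[5]=0x2E cont=0 payload=0x2E=46: acc |= 46<<14 -> acc=766476 shift=21 [end]
Varint 2: bytes[3:6] = 8C E4 2E -> value 766476 (3 byte(s))
  byte[6]=0x90 cont=1 payload=0x10=16: acc |= 16<<0 -> acc=16 shift=7
  byte[7]=0x0E cont=0 payload=0x0E=14: acc |= 14<<7 -> acc=1808 shift=14 [end]
Varint 3: bytes[6:8] = 90 0E -> value 1808 (2 byte(s))
  byte[8]=0x9C cont=1 payload=0x1C=28: acc |= 28<<0 -> acc=28 shift=7
  byte[9]=0x77 cont=0 payload=0x77=119: acc |= 119<<7 -> acc=15260 shift=14 [end]
Varint 4: bytes[8:10] = 9C 77 -> value 15260 (2 byte(s))

Answer: 2010108 766476 1808 15260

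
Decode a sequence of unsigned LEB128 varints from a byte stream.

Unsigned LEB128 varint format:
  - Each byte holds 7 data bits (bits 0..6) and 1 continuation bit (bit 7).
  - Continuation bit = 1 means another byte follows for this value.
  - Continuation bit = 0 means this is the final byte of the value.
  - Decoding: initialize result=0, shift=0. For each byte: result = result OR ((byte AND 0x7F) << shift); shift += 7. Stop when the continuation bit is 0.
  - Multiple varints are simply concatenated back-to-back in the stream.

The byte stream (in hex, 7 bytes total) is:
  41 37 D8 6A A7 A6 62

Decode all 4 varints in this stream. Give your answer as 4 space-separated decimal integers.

Answer: 65 55 13656 1610535

Derivation:
  byte[0]=0x41 cont=0 payload=0x41=65: acc |= 65<<0 -> acc=65 shift=7 [end]
Varint 1: bytes[0:1] = 41 -> value 65 (1 byte(s))
  byte[1]=0x37 cont=0 payload=0x37=55: acc |= 55<<0 -> acc=55 shift=7 [end]
Varint 2: bytes[1:2] = 37 -> value 55 (1 byte(s))
  byte[2]=0xD8 cont=1 payload=0x58=88: acc |= 88<<0 -> acc=88 shift=7
  byte[3]=0x6A cont=0 payload=0x6A=106: acc |= 106<<7 -> acc=13656 shift=14 [end]
Varint 3: bytes[2:4] = D8 6A -> value 13656 (2 byte(s))
  byte[4]=0xA7 cont=1 payload=0x27=39: acc |= 39<<0 -> acc=39 shift=7
  byte[5]=0xA6 cont=1 payload=0x26=38: acc |= 38<<7 -> acc=4903 shift=14
  byte[6]=0x62 cont=0 payload=0x62=98: acc |= 98<<14 -> acc=1610535 shift=21 [end]
Varint 4: bytes[4:7] = A7 A6 62 -> value 1610535 (3 byte(s))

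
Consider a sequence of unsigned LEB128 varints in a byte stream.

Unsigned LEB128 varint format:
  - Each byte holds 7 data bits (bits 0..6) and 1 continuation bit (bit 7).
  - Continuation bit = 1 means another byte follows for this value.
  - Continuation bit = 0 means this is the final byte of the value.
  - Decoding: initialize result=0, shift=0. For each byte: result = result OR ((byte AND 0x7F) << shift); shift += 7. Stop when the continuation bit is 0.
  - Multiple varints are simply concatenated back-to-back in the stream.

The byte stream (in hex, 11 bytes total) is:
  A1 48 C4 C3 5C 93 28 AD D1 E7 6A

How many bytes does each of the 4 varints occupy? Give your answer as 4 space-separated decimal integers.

Answer: 2 3 2 4

Derivation:
  byte[0]=0xA1 cont=1 payload=0x21=33: acc |= 33<<0 -> acc=33 shift=7
  byte[1]=0x48 cont=0 payload=0x48=72: acc |= 72<<7 -> acc=9249 shift=14 [end]
Varint 1: bytes[0:2] = A1 48 -> value 9249 (2 byte(s))
  byte[2]=0xC4 cont=1 payload=0x44=68: acc |= 68<<0 -> acc=68 shift=7
  byte[3]=0xC3 cont=1 payload=0x43=67: acc |= 67<<7 -> acc=8644 shift=14
  byte[4]=0x5C cont=0 payload=0x5C=92: acc |= 92<<14 -> acc=1515972 shift=21 [end]
Varint 2: bytes[2:5] = C4 C3 5C -> value 1515972 (3 byte(s))
  byte[5]=0x93 cont=1 payload=0x13=19: acc |= 19<<0 -> acc=19 shift=7
  byte[6]=0x28 cont=0 payload=0x28=40: acc |= 40<<7 -> acc=5139 shift=14 [end]
Varint 3: bytes[5:7] = 93 28 -> value 5139 (2 byte(s))
  byte[7]=0xAD cont=1 payload=0x2D=45: acc |= 45<<0 -> acc=45 shift=7
  byte[8]=0xD1 cont=1 payload=0x51=81: acc |= 81<<7 -> acc=10413 shift=14
  byte[9]=0xE7 cont=1 payload=0x67=103: acc |= 103<<14 -> acc=1697965 shift=21
  byte[10]=0x6A cont=0 payload=0x6A=106: acc |= 106<<21 -> acc=223996077 shift=28 [end]
Varint 4: bytes[7:11] = AD D1 E7 6A -> value 223996077 (4 byte(s))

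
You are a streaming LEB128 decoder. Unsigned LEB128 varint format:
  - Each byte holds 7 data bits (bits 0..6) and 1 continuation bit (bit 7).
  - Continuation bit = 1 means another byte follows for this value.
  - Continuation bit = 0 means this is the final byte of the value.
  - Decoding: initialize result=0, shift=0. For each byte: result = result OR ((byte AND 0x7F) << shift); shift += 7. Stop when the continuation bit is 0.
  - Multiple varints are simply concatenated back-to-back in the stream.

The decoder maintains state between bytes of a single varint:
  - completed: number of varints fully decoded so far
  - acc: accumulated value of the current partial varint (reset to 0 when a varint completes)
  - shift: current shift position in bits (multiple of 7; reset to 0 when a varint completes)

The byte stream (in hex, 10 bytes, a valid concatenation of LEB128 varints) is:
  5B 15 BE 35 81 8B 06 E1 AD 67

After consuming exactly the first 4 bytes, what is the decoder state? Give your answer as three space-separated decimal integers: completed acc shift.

byte[0]=0x5B cont=0 payload=0x5B: varint #1 complete (value=91); reset -> completed=1 acc=0 shift=0
byte[1]=0x15 cont=0 payload=0x15: varint #2 complete (value=21); reset -> completed=2 acc=0 shift=0
byte[2]=0xBE cont=1 payload=0x3E: acc |= 62<<0 -> completed=2 acc=62 shift=7
byte[3]=0x35 cont=0 payload=0x35: varint #3 complete (value=6846); reset -> completed=3 acc=0 shift=0

Answer: 3 0 0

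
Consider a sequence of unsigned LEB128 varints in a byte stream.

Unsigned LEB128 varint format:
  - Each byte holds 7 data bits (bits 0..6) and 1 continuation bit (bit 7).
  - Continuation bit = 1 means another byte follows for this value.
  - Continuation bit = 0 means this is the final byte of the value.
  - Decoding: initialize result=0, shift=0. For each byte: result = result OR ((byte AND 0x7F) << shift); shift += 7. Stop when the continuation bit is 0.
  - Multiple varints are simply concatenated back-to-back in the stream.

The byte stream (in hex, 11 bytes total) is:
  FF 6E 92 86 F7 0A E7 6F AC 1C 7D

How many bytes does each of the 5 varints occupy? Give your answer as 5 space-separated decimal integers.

  byte[0]=0xFF cont=1 payload=0x7F=127: acc |= 127<<0 -> acc=127 shift=7
  byte[1]=0x6E cont=0 payload=0x6E=110: acc |= 110<<7 -> acc=14207 shift=14 [end]
Varint 1: bytes[0:2] = FF 6E -> value 14207 (2 byte(s))
  byte[2]=0x92 cont=1 payload=0x12=18: acc |= 18<<0 -> acc=18 shift=7
  byte[3]=0x86 cont=1 payload=0x06=6: acc |= 6<<7 -> acc=786 shift=14
  byte[4]=0xF7 cont=1 payload=0x77=119: acc |= 119<<14 -> acc=1950482 shift=21
  byte[5]=0x0A cont=0 payload=0x0A=10: acc |= 10<<21 -> acc=22922002 shift=28 [end]
Varint 2: bytes[2:6] = 92 86 F7 0A -> value 22922002 (4 byte(s))
  byte[6]=0xE7 cont=1 payload=0x67=103: acc |= 103<<0 -> acc=103 shift=7
  byte[7]=0x6F cont=0 payload=0x6F=111: acc |= 111<<7 -> acc=14311 shift=14 [end]
Varint 3: bytes[6:8] = E7 6F -> value 14311 (2 byte(s))
  byte[8]=0xAC cont=1 payload=0x2C=44: acc |= 44<<0 -> acc=44 shift=7
  byte[9]=0x1C cont=0 payload=0x1C=28: acc |= 28<<7 -> acc=3628 shift=14 [end]
Varint 4: bytes[8:10] = AC 1C -> value 3628 (2 byte(s))
  byte[10]=0x7D cont=0 payload=0x7D=125: acc |= 125<<0 -> acc=125 shift=7 [end]
Varint 5: bytes[10:11] = 7D -> value 125 (1 byte(s))

Answer: 2 4 2 2 1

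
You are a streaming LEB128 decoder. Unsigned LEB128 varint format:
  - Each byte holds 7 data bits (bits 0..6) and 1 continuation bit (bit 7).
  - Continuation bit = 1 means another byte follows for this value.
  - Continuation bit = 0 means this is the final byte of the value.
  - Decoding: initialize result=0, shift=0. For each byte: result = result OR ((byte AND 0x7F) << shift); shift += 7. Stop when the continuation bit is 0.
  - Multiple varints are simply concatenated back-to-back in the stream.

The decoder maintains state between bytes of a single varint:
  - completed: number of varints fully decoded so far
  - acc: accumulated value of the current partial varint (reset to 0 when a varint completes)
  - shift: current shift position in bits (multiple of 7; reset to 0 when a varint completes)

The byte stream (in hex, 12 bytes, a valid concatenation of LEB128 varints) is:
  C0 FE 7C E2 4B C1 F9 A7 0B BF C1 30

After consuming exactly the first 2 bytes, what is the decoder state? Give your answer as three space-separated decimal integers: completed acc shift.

byte[0]=0xC0 cont=1 payload=0x40: acc |= 64<<0 -> completed=0 acc=64 shift=7
byte[1]=0xFE cont=1 payload=0x7E: acc |= 126<<7 -> completed=0 acc=16192 shift=14

Answer: 0 16192 14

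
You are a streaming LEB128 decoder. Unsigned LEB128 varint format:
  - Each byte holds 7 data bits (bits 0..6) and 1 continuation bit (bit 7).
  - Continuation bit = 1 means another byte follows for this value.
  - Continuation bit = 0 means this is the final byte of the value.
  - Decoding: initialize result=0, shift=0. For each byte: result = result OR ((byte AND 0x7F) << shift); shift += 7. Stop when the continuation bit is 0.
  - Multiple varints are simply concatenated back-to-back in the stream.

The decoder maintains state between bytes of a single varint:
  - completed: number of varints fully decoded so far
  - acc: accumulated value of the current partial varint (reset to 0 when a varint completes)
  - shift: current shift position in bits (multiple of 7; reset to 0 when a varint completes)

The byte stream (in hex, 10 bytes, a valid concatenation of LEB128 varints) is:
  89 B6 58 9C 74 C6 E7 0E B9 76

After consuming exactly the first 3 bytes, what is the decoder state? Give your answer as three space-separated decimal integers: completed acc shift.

Answer: 1 0 0

Derivation:
byte[0]=0x89 cont=1 payload=0x09: acc |= 9<<0 -> completed=0 acc=9 shift=7
byte[1]=0xB6 cont=1 payload=0x36: acc |= 54<<7 -> completed=0 acc=6921 shift=14
byte[2]=0x58 cont=0 payload=0x58: varint #1 complete (value=1448713); reset -> completed=1 acc=0 shift=0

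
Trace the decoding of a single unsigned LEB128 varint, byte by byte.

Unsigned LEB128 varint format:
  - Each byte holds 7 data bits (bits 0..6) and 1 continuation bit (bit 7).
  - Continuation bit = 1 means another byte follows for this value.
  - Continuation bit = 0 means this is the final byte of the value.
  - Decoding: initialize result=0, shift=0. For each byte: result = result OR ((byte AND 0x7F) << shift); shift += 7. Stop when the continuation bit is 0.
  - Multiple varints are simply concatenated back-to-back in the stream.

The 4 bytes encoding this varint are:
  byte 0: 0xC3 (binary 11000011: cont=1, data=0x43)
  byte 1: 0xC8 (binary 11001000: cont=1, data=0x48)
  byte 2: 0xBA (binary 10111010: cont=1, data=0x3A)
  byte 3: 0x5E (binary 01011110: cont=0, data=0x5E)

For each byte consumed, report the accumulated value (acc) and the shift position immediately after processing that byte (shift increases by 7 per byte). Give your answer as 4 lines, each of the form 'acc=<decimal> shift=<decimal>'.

Answer: acc=67 shift=7
acc=9283 shift=14
acc=959555 shift=21
acc=198091843 shift=28

Derivation:
byte 0=0xC3: payload=0x43=67, contrib = 67<<0 = 67; acc -> 67, shift -> 7
byte 1=0xC8: payload=0x48=72, contrib = 72<<7 = 9216; acc -> 9283, shift -> 14
byte 2=0xBA: payload=0x3A=58, contrib = 58<<14 = 950272; acc -> 959555, shift -> 21
byte 3=0x5E: payload=0x5E=94, contrib = 94<<21 = 197132288; acc -> 198091843, shift -> 28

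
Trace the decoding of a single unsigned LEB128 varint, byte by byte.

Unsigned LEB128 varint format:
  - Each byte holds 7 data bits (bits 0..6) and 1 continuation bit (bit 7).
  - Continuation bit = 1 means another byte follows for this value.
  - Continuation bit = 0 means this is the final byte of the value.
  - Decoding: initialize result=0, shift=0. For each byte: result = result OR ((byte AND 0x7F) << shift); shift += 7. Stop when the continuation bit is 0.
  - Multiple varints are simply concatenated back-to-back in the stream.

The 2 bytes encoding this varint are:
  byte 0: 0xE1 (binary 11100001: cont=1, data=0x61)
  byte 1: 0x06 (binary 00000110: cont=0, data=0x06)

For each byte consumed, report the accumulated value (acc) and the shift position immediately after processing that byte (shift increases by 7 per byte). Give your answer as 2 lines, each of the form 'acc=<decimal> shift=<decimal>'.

byte 0=0xE1: payload=0x61=97, contrib = 97<<0 = 97; acc -> 97, shift -> 7
byte 1=0x06: payload=0x06=6, contrib = 6<<7 = 768; acc -> 865, shift -> 14

Answer: acc=97 shift=7
acc=865 shift=14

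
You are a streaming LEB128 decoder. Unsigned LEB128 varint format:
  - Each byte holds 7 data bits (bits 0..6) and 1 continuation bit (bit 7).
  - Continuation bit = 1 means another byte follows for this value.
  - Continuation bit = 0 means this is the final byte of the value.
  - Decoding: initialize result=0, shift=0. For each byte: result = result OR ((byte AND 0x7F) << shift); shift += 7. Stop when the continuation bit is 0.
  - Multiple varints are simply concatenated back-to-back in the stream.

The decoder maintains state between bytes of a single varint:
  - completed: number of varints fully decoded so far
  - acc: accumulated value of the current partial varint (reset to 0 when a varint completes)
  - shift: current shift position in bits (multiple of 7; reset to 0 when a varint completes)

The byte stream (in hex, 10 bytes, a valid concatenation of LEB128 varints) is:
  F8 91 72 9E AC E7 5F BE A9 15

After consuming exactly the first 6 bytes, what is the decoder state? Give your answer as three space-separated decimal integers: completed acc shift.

Answer: 1 1693214 21

Derivation:
byte[0]=0xF8 cont=1 payload=0x78: acc |= 120<<0 -> completed=0 acc=120 shift=7
byte[1]=0x91 cont=1 payload=0x11: acc |= 17<<7 -> completed=0 acc=2296 shift=14
byte[2]=0x72 cont=0 payload=0x72: varint #1 complete (value=1870072); reset -> completed=1 acc=0 shift=0
byte[3]=0x9E cont=1 payload=0x1E: acc |= 30<<0 -> completed=1 acc=30 shift=7
byte[4]=0xAC cont=1 payload=0x2C: acc |= 44<<7 -> completed=1 acc=5662 shift=14
byte[5]=0xE7 cont=1 payload=0x67: acc |= 103<<14 -> completed=1 acc=1693214 shift=21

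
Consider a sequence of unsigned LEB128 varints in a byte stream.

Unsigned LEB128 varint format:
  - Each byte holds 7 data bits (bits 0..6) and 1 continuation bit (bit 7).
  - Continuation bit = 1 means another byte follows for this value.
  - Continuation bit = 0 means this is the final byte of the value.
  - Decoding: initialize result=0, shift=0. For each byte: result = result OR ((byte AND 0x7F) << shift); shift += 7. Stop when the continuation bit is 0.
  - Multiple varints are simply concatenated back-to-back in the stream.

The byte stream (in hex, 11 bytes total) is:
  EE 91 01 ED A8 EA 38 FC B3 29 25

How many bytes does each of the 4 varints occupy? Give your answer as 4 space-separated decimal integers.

  byte[0]=0xEE cont=1 payload=0x6E=110: acc |= 110<<0 -> acc=110 shift=7
  byte[1]=0x91 cont=1 payload=0x11=17: acc |= 17<<7 -> acc=2286 shift=14
  byte[2]=0x01 cont=0 payload=0x01=1: acc |= 1<<14 -> acc=18670 shift=21 [end]
Varint 1: bytes[0:3] = EE 91 01 -> value 18670 (3 byte(s))
  byte[3]=0xED cont=1 payload=0x6D=109: acc |= 109<<0 -> acc=109 shift=7
  byte[4]=0xA8 cont=1 payload=0x28=40: acc |= 40<<7 -> acc=5229 shift=14
  byte[5]=0xEA cont=1 payload=0x6A=106: acc |= 106<<14 -> acc=1741933 shift=21
  byte[6]=0x38 cont=0 payload=0x38=56: acc |= 56<<21 -> acc=119182445 shift=28 [end]
Varint 2: bytes[3:7] = ED A8 EA 38 -> value 119182445 (4 byte(s))
  byte[7]=0xFC cont=1 payload=0x7C=124: acc |= 124<<0 -> acc=124 shift=7
  byte[8]=0xB3 cont=1 payload=0x33=51: acc |= 51<<7 -> acc=6652 shift=14
  byte[9]=0x29 cont=0 payload=0x29=41: acc |= 41<<14 -> acc=678396 shift=21 [end]
Varint 3: bytes[7:10] = FC B3 29 -> value 678396 (3 byte(s))
  byte[10]=0x25 cont=0 payload=0x25=37: acc |= 37<<0 -> acc=37 shift=7 [end]
Varint 4: bytes[10:11] = 25 -> value 37 (1 byte(s))

Answer: 3 4 3 1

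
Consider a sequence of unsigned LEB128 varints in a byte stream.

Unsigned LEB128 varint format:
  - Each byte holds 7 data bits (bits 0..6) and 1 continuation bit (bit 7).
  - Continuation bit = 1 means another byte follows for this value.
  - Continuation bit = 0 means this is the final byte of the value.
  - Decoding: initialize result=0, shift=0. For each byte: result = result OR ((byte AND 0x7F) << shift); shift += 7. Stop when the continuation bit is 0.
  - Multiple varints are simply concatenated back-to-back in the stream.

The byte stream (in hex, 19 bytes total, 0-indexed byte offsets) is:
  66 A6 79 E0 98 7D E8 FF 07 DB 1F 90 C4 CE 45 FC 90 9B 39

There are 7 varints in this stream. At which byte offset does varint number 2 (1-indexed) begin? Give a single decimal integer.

Answer: 1

Derivation:
  byte[0]=0x66 cont=0 payload=0x66=102: acc |= 102<<0 -> acc=102 shift=7 [end]
Varint 1: bytes[0:1] = 66 -> value 102 (1 byte(s))
  byte[1]=0xA6 cont=1 payload=0x26=38: acc |= 38<<0 -> acc=38 shift=7
  byte[2]=0x79 cont=0 payload=0x79=121: acc |= 121<<7 -> acc=15526 shift=14 [end]
Varint 2: bytes[1:3] = A6 79 -> value 15526 (2 byte(s))
  byte[3]=0xE0 cont=1 payload=0x60=96: acc |= 96<<0 -> acc=96 shift=7
  byte[4]=0x98 cont=1 payload=0x18=24: acc |= 24<<7 -> acc=3168 shift=14
  byte[5]=0x7D cont=0 payload=0x7D=125: acc |= 125<<14 -> acc=2051168 shift=21 [end]
Varint 3: bytes[3:6] = E0 98 7D -> value 2051168 (3 byte(s))
  byte[6]=0xE8 cont=1 payload=0x68=104: acc |= 104<<0 -> acc=104 shift=7
  byte[7]=0xFF cont=1 payload=0x7F=127: acc |= 127<<7 -> acc=16360 shift=14
  byte[8]=0x07 cont=0 payload=0x07=7: acc |= 7<<14 -> acc=131048 shift=21 [end]
Varint 4: bytes[6:9] = E8 FF 07 -> value 131048 (3 byte(s))
  byte[9]=0xDB cont=1 payload=0x5B=91: acc |= 91<<0 -> acc=91 shift=7
  byte[10]=0x1F cont=0 payload=0x1F=31: acc |= 31<<7 -> acc=4059 shift=14 [end]
Varint 5: bytes[9:11] = DB 1F -> value 4059 (2 byte(s))
  byte[11]=0x90 cont=1 payload=0x10=16: acc |= 16<<0 -> acc=16 shift=7
  byte[12]=0xC4 cont=1 payload=0x44=68: acc |= 68<<7 -> acc=8720 shift=14
  byte[13]=0xCE cont=1 payload=0x4E=78: acc |= 78<<14 -> acc=1286672 shift=21
  byte[14]=0x45 cont=0 payload=0x45=69: acc |= 69<<21 -> acc=145990160 shift=28 [end]
Varint 6: bytes[11:15] = 90 C4 CE 45 -> value 145990160 (4 byte(s))
  byte[15]=0xFC cont=1 payload=0x7C=124: acc |= 124<<0 -> acc=124 shift=7
  byte[16]=0x90 cont=1 payload=0x10=16: acc |= 16<<7 -> acc=2172 shift=14
  byte[17]=0x9B cont=1 payload=0x1B=27: acc |= 27<<14 -> acc=444540 shift=21
  byte[18]=0x39 cont=0 payload=0x39=57: acc |= 57<<21 -> acc=119982204 shift=28 [end]
Varint 7: bytes[15:19] = FC 90 9B 39 -> value 119982204 (4 byte(s))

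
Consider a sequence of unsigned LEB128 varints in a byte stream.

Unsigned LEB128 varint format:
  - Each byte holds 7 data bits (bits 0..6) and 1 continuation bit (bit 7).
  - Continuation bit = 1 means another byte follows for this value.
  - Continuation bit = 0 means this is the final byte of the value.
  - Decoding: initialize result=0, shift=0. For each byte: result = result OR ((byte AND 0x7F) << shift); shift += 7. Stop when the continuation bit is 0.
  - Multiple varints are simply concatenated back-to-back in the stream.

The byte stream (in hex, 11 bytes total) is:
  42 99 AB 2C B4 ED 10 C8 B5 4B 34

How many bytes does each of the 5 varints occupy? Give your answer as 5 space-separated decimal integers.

Answer: 1 3 3 3 1

Derivation:
  byte[0]=0x42 cont=0 payload=0x42=66: acc |= 66<<0 -> acc=66 shift=7 [end]
Varint 1: bytes[0:1] = 42 -> value 66 (1 byte(s))
  byte[1]=0x99 cont=1 payload=0x19=25: acc |= 25<<0 -> acc=25 shift=7
  byte[2]=0xAB cont=1 payload=0x2B=43: acc |= 43<<7 -> acc=5529 shift=14
  byte[3]=0x2C cont=0 payload=0x2C=44: acc |= 44<<14 -> acc=726425 shift=21 [end]
Varint 2: bytes[1:4] = 99 AB 2C -> value 726425 (3 byte(s))
  byte[4]=0xB4 cont=1 payload=0x34=52: acc |= 52<<0 -> acc=52 shift=7
  byte[5]=0xED cont=1 payload=0x6D=109: acc |= 109<<7 -> acc=14004 shift=14
  byte[6]=0x10 cont=0 payload=0x10=16: acc |= 16<<14 -> acc=276148 shift=21 [end]
Varint 3: bytes[4:7] = B4 ED 10 -> value 276148 (3 byte(s))
  byte[7]=0xC8 cont=1 payload=0x48=72: acc |= 72<<0 -> acc=72 shift=7
  byte[8]=0xB5 cont=1 payload=0x35=53: acc |= 53<<7 -> acc=6856 shift=14
  byte[9]=0x4B cont=0 payload=0x4B=75: acc |= 75<<14 -> acc=1235656 shift=21 [end]
Varint 4: bytes[7:10] = C8 B5 4B -> value 1235656 (3 byte(s))
  byte[10]=0x34 cont=0 payload=0x34=52: acc |= 52<<0 -> acc=52 shift=7 [end]
Varint 5: bytes[10:11] = 34 -> value 52 (1 byte(s))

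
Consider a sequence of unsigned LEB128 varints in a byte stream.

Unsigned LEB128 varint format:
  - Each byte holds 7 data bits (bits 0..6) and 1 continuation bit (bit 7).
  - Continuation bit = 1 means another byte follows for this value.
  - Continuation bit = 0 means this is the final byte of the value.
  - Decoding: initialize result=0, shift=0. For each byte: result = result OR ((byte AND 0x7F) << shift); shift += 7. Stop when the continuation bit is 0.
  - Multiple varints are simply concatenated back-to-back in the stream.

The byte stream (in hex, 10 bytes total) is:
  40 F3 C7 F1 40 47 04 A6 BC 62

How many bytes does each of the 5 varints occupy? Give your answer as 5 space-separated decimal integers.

Answer: 1 4 1 1 3

Derivation:
  byte[0]=0x40 cont=0 payload=0x40=64: acc |= 64<<0 -> acc=64 shift=7 [end]
Varint 1: bytes[0:1] = 40 -> value 64 (1 byte(s))
  byte[1]=0xF3 cont=1 payload=0x73=115: acc |= 115<<0 -> acc=115 shift=7
  byte[2]=0xC7 cont=1 payload=0x47=71: acc |= 71<<7 -> acc=9203 shift=14
  byte[3]=0xF1 cont=1 payload=0x71=113: acc |= 113<<14 -> acc=1860595 shift=21
  byte[4]=0x40 cont=0 payload=0x40=64: acc |= 64<<21 -> acc=136078323 shift=28 [end]
Varint 2: bytes[1:5] = F3 C7 F1 40 -> value 136078323 (4 byte(s))
  byte[5]=0x47 cont=0 payload=0x47=71: acc |= 71<<0 -> acc=71 shift=7 [end]
Varint 3: bytes[5:6] = 47 -> value 71 (1 byte(s))
  byte[6]=0x04 cont=0 payload=0x04=4: acc |= 4<<0 -> acc=4 shift=7 [end]
Varint 4: bytes[6:7] = 04 -> value 4 (1 byte(s))
  byte[7]=0xA6 cont=1 payload=0x26=38: acc |= 38<<0 -> acc=38 shift=7
  byte[8]=0xBC cont=1 payload=0x3C=60: acc |= 60<<7 -> acc=7718 shift=14
  byte[9]=0x62 cont=0 payload=0x62=98: acc |= 98<<14 -> acc=1613350 shift=21 [end]
Varint 5: bytes[7:10] = A6 BC 62 -> value 1613350 (3 byte(s))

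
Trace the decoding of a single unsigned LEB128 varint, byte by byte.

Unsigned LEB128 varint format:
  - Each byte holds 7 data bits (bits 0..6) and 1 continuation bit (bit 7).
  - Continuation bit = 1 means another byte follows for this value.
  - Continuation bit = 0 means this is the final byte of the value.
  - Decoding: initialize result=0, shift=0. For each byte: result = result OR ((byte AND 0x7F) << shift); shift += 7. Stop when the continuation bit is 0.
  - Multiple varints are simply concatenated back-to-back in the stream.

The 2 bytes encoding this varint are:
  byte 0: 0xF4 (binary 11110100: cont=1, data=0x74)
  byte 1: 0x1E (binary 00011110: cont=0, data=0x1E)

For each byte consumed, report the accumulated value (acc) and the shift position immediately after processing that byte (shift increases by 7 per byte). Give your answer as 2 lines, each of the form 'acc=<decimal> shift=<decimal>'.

byte 0=0xF4: payload=0x74=116, contrib = 116<<0 = 116; acc -> 116, shift -> 7
byte 1=0x1E: payload=0x1E=30, contrib = 30<<7 = 3840; acc -> 3956, shift -> 14

Answer: acc=116 shift=7
acc=3956 shift=14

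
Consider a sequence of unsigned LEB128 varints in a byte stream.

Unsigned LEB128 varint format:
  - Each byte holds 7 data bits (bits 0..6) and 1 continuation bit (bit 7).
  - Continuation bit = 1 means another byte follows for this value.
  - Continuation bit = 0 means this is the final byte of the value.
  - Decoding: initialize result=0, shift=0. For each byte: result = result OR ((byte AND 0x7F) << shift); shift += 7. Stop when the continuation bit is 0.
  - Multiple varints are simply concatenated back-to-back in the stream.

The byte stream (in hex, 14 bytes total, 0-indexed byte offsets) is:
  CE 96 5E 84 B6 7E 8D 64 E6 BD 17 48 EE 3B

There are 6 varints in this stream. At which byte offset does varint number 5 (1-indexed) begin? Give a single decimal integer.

Answer: 11

Derivation:
  byte[0]=0xCE cont=1 payload=0x4E=78: acc |= 78<<0 -> acc=78 shift=7
  byte[1]=0x96 cont=1 payload=0x16=22: acc |= 22<<7 -> acc=2894 shift=14
  byte[2]=0x5E cont=0 payload=0x5E=94: acc |= 94<<14 -> acc=1542990 shift=21 [end]
Varint 1: bytes[0:3] = CE 96 5E -> value 1542990 (3 byte(s))
  byte[3]=0x84 cont=1 payload=0x04=4: acc |= 4<<0 -> acc=4 shift=7
  byte[4]=0xB6 cont=1 payload=0x36=54: acc |= 54<<7 -> acc=6916 shift=14
  byte[5]=0x7E cont=0 payload=0x7E=126: acc |= 126<<14 -> acc=2071300 shift=21 [end]
Varint 2: bytes[3:6] = 84 B6 7E -> value 2071300 (3 byte(s))
  byte[6]=0x8D cont=1 payload=0x0D=13: acc |= 13<<0 -> acc=13 shift=7
  byte[7]=0x64 cont=0 payload=0x64=100: acc |= 100<<7 -> acc=12813 shift=14 [end]
Varint 3: bytes[6:8] = 8D 64 -> value 12813 (2 byte(s))
  byte[8]=0xE6 cont=1 payload=0x66=102: acc |= 102<<0 -> acc=102 shift=7
  byte[9]=0xBD cont=1 payload=0x3D=61: acc |= 61<<7 -> acc=7910 shift=14
  byte[10]=0x17 cont=0 payload=0x17=23: acc |= 23<<14 -> acc=384742 shift=21 [end]
Varint 4: bytes[8:11] = E6 BD 17 -> value 384742 (3 byte(s))
  byte[11]=0x48 cont=0 payload=0x48=72: acc |= 72<<0 -> acc=72 shift=7 [end]
Varint 5: bytes[11:12] = 48 -> value 72 (1 byte(s))
  byte[12]=0xEE cont=1 payload=0x6E=110: acc |= 110<<0 -> acc=110 shift=7
  byte[13]=0x3B cont=0 payload=0x3B=59: acc |= 59<<7 -> acc=7662 shift=14 [end]
Varint 6: bytes[12:14] = EE 3B -> value 7662 (2 byte(s))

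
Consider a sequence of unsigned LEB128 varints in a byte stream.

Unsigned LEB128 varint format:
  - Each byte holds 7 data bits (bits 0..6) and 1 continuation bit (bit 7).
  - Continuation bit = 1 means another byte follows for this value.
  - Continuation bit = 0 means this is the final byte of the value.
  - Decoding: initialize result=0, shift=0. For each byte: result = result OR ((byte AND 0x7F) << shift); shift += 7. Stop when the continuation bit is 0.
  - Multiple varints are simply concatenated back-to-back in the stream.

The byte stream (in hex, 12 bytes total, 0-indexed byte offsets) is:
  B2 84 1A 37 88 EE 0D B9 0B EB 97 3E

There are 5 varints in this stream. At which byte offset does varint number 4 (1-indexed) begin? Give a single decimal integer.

Answer: 7

Derivation:
  byte[0]=0xB2 cont=1 payload=0x32=50: acc |= 50<<0 -> acc=50 shift=7
  byte[1]=0x84 cont=1 payload=0x04=4: acc |= 4<<7 -> acc=562 shift=14
  byte[2]=0x1A cont=0 payload=0x1A=26: acc |= 26<<14 -> acc=426546 shift=21 [end]
Varint 1: bytes[0:3] = B2 84 1A -> value 426546 (3 byte(s))
  byte[3]=0x37 cont=0 payload=0x37=55: acc |= 55<<0 -> acc=55 shift=7 [end]
Varint 2: bytes[3:4] = 37 -> value 55 (1 byte(s))
  byte[4]=0x88 cont=1 payload=0x08=8: acc |= 8<<0 -> acc=8 shift=7
  byte[5]=0xEE cont=1 payload=0x6E=110: acc |= 110<<7 -> acc=14088 shift=14
  byte[6]=0x0D cont=0 payload=0x0D=13: acc |= 13<<14 -> acc=227080 shift=21 [end]
Varint 3: bytes[4:7] = 88 EE 0D -> value 227080 (3 byte(s))
  byte[7]=0xB9 cont=1 payload=0x39=57: acc |= 57<<0 -> acc=57 shift=7
  byte[8]=0x0B cont=0 payload=0x0B=11: acc |= 11<<7 -> acc=1465 shift=14 [end]
Varint 4: bytes[7:9] = B9 0B -> value 1465 (2 byte(s))
  byte[9]=0xEB cont=1 payload=0x6B=107: acc |= 107<<0 -> acc=107 shift=7
  byte[10]=0x97 cont=1 payload=0x17=23: acc |= 23<<7 -> acc=3051 shift=14
  byte[11]=0x3E cont=0 payload=0x3E=62: acc |= 62<<14 -> acc=1018859 shift=21 [end]
Varint 5: bytes[9:12] = EB 97 3E -> value 1018859 (3 byte(s))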